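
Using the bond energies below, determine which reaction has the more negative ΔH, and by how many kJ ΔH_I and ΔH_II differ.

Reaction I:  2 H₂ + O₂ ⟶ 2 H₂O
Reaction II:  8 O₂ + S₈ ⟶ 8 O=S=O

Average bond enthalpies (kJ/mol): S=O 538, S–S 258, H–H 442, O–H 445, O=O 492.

Reaction II, by 2204 kJ

Reaction I:
  Bonds broken (reactants):
    H–H: 2 × 442 = 884
    O=O: 1 × 492 = 492
    Σ(broken) = 1376 kJ
  Bonds formed (products):
    O–H: 4 × 445 = 1780
    Σ(formed) = 1780 kJ
  ΔH_I = 1376 − 1780 = −404 kJ
Reaction II:
  Bonds broken (reactants):
    O=O: 8 × 492 = 3936
    S–S: 8 × 258 = 2064
    Σ(broken) = 6000 kJ
  Bonds formed (products):
    S=O: 16 × 538 = 8608
    Σ(formed) = 8608 kJ
  ΔH_II = 6000 − 8608 = −2608 kJ
ΔH_I − ΔH_II = +2204 kJ, so reaction II has the more negative ΔH; |ΔH_I − ΔH_II| = 2204 kJ.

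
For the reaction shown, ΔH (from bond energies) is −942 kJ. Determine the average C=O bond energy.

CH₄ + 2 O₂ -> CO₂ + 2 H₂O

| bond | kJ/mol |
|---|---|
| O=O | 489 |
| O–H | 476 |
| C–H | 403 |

D(C=O) ≈ 814 kJ/mol

Let D be the C=O bond energy.
Σ(broken) = 4×403 + 2×489 = 2590
Σ(formed) = 2×D + 4×476 = 1904 + 2D
ΔH = Σ(broken) − Σ(formed) = (2590) − (1904 + 2D) = +686 − 2D
Setting this equal to −942 kJ gives 2D = 1628, so D = 814 kJ/mol.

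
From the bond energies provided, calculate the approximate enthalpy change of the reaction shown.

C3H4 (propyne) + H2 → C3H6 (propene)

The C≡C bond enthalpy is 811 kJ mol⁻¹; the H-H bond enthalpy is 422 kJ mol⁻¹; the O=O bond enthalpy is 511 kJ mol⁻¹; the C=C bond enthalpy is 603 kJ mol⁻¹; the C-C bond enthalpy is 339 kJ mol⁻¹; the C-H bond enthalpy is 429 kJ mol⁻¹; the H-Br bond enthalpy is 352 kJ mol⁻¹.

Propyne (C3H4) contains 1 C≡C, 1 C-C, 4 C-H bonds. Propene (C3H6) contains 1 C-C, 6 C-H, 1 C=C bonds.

Bonds broken (reactants):
  C≡C: 1 × 811 = 811
  C-C: 1 × 339 = 339
  C-H: 4 × 429 = 1716
  H-H: 1 × 422 = 422
  Σ(broken) = 3288 kJ
Bonds formed (products):
  C-C: 1 × 339 = 339
  C-H: 6 × 429 = 2574
  C=C: 1 × 603 = 603
  Σ(formed) = 3516 kJ
ΔH = Σ(broken) − Σ(formed) = 3288 − 3516 = −228 kJ

ΔH ≈ −228 kJ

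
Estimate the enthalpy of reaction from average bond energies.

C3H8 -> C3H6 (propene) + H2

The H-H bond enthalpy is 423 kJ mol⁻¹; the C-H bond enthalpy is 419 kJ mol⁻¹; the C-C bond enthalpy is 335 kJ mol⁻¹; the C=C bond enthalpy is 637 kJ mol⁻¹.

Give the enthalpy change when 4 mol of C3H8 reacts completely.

Bonds broken (reactants):
  C-C: 2 × 335 = 670
  C-H: 8 × 419 = 3352
  Σ(broken) = 4022 kJ
Bonds formed (products):
  C-C: 1 × 335 = 335
  C-H: 6 × 419 = 2514
  C=C: 1 × 637 = 637
  H-H: 1 × 423 = 423
  Σ(formed) = 3909 kJ
ΔH = Σ(broken) − Σ(formed) = 4022 − 3909 = +113 kJ
For 4× the reaction as written: 4 × (+113) = +452 kJ

ΔH = +452 kJ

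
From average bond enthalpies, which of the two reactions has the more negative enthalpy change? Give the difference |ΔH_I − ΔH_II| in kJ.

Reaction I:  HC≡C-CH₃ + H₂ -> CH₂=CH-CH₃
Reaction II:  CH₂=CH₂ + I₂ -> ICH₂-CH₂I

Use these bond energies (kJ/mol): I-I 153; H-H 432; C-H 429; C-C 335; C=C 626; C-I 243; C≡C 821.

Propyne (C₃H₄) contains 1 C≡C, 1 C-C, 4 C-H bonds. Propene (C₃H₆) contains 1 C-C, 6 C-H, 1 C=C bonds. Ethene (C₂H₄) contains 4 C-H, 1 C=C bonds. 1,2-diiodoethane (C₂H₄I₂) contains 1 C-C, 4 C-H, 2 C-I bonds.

Reaction I:
  Bonds broken (reactants):
    C≡C: 1 × 821 = 821
    C-C: 1 × 335 = 335
    C-H: 4 × 429 = 1716
    H-H: 1 × 432 = 432
    Σ(broken) = 3304 kJ
  Bonds formed (products):
    C-C: 1 × 335 = 335
    C-H: 6 × 429 = 2574
    C=C: 1 × 626 = 626
    Σ(formed) = 3535 kJ
  ΔH_I = 3304 − 3535 = −231 kJ
Reaction II:
  Bonds broken (reactants):
    C-H: 4 × 429 = 1716
    C=C: 1 × 626 = 626
    I-I: 1 × 153 = 153
    Σ(broken) = 2495 kJ
  Bonds formed (products):
    C-C: 1 × 335 = 335
    C-H: 4 × 429 = 1716
    C-I: 2 × 243 = 486
    Σ(formed) = 2537 kJ
  ΔH_II = 2495 − 2537 = −42 kJ
ΔH_I − ΔH_II = −189 kJ, so reaction I has the more negative ΔH; |ΔH_I − ΔH_II| = 189 kJ.

Reaction I, by 189 kJ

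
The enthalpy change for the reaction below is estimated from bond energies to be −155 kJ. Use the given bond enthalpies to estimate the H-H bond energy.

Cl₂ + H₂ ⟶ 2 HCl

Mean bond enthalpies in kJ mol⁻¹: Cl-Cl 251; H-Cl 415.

D(H-H) ≈ 424 kJ/mol

Let D be the H-H bond energy.
Σ(broken) = 1×251 + 1×D = 251 + D
Σ(formed) = 2×415 = 830
ΔH = Σ(broken) − Σ(formed) = (251 + D) − (830) = −579 + D
Setting this equal to −155 kJ gives D = 424 kJ/mol.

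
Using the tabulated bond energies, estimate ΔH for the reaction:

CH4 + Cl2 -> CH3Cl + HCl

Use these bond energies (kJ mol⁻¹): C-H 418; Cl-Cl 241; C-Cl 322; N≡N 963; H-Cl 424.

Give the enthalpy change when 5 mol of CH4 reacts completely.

ΔH = −435 kJ

Bonds broken (reactants):
  C-H: 4 × 418 = 1672
  Cl-Cl: 1 × 241 = 241
  Σ(broken) = 1913 kJ
Bonds formed (products):
  C-Cl: 1 × 322 = 322
  C-H: 3 × 418 = 1254
  H-Cl: 1 × 424 = 424
  Σ(formed) = 2000 kJ
ΔH = Σ(broken) − Σ(formed) = 1913 − 2000 = −87 kJ
For 5× the reaction as written: 5 × (−87) = −435 kJ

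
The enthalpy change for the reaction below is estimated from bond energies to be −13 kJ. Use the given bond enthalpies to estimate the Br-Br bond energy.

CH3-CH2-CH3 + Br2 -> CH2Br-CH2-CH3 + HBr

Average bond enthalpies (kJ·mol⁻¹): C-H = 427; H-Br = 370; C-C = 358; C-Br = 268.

Let D be the Br-Br bond energy.
Σ(broken) = 1×D + 2×358 + 8×427 = 4132 + D
Σ(formed) = 1×268 + 2×358 + 7×427 + 1×370 = 4343
ΔH = Σ(broken) − Σ(formed) = (4132 + D) − (4343) = −211 + D
Setting this equal to −13 kJ gives D = 198 kJ/mol.

D(Br-Br) ≈ 198 kJ/mol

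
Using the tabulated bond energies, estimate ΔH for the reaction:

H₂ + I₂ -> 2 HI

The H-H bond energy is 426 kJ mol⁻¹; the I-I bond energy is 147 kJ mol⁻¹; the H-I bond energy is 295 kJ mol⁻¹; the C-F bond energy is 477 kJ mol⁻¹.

Bonds broken (reactants):
  H-H: 1 × 426 = 426
  I-I: 1 × 147 = 147
  Σ(broken) = 573 kJ
Bonds formed (products):
  H-I: 2 × 295 = 590
  Σ(formed) = 590 kJ
ΔH = Σ(broken) − Σ(formed) = 573 − 590 = −17 kJ

ΔH ≈ −17 kJ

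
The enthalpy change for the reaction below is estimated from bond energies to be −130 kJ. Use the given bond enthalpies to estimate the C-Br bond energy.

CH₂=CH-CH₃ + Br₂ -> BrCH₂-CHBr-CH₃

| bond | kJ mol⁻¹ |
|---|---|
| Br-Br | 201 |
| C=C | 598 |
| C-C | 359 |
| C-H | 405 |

Let D be the C-Br bond energy.
Σ(broken) = 1×201 + 1×359 + 6×405 + 1×598 = 3588
Σ(formed) = 2×D + 2×359 + 6×405 = 3148 + 2D
ΔH = Σ(broken) − Σ(formed) = (3588) − (3148 + 2D) = +440 − 2D
Setting this equal to −130 kJ gives 2D = 570, so D = 285 kJ/mol.

D(C-Br) ≈ 285 kJ/mol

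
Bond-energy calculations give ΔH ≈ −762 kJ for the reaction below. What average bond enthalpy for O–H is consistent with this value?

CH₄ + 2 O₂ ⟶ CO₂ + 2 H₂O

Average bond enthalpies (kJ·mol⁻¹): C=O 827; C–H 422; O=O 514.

D(O–H) ≈ 456 kJ/mol

Let D be the O–H bond energy.
Σ(broken) = 4×422 + 2×514 = 2716
Σ(formed) = 2×827 + 4×D = 1654 + 4D
ΔH = Σ(broken) − Σ(formed) = (2716) − (1654 + 4D) = +1062 − 4D
Setting this equal to −762 kJ gives 4D = 1824, so D = 456 kJ/mol.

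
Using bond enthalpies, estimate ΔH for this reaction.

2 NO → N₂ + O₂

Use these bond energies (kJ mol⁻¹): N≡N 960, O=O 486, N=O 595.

ΔH ≈ −256 kJ

Bonds broken (reactants):
  N=O: 2 × 595 = 1190
  Σ(broken) = 1190 kJ
Bonds formed (products):
  N≡N: 1 × 960 = 960
  O=O: 1 × 486 = 486
  Σ(formed) = 1446 kJ
ΔH = Σ(broken) − Σ(formed) = 1190 − 1446 = −256 kJ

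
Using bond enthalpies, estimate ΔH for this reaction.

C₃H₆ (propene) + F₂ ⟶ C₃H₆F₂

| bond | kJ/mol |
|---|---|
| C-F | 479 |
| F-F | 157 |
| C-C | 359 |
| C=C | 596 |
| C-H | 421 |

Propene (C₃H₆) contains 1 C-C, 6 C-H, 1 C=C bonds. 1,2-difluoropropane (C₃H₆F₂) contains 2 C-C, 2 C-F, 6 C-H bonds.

ΔH ≈ −564 kJ

Bonds broken (reactants):
  C-C: 1 × 359 = 359
  C-H: 6 × 421 = 2526
  C=C: 1 × 596 = 596
  F-F: 1 × 157 = 157
  Σ(broken) = 3638 kJ
Bonds formed (products):
  C-C: 2 × 359 = 718
  C-F: 2 × 479 = 958
  C-H: 6 × 421 = 2526
  Σ(formed) = 4202 kJ
ΔH = Σ(broken) − Σ(formed) = 3638 − 4202 = −564 kJ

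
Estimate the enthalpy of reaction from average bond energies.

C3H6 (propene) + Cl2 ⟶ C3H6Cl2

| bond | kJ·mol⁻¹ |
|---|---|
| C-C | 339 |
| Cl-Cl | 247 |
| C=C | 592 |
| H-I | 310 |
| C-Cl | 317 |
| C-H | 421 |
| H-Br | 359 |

Bonds broken (reactants):
  C-C: 1 × 339 = 339
  C-H: 6 × 421 = 2526
  C=C: 1 × 592 = 592
  Cl-Cl: 1 × 247 = 247
  Σ(broken) = 3704 kJ
Bonds formed (products):
  C-C: 2 × 339 = 678
  C-Cl: 2 × 317 = 634
  C-H: 6 × 421 = 2526
  Σ(formed) = 3838 kJ
ΔH = Σ(broken) − Σ(formed) = 3704 − 3838 = −134 kJ

ΔH ≈ −134 kJ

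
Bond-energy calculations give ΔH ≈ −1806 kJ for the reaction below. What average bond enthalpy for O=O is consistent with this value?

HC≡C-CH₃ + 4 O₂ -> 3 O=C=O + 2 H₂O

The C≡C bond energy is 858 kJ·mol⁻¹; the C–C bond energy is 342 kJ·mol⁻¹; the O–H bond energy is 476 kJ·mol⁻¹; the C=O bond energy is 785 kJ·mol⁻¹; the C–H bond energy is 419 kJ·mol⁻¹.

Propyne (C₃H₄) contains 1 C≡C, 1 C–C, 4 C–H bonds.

D(O=O) ≈ 483 kJ/mol

Let D be the O=O bond energy.
Σ(broken) = 1×858 + 1×342 + 4×419 + 4×D = 2876 + 4D
Σ(formed) = 6×785 + 4×476 = 6614
ΔH = Σ(broken) − Σ(formed) = (2876 + 4D) − (6614) = −3738 + 4D
Setting this equal to −1806 kJ gives 4D = 1932, so D = 483 kJ/mol.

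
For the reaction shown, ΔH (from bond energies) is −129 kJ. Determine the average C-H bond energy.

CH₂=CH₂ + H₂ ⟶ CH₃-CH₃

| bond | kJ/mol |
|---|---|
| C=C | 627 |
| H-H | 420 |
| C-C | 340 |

D(C-H) ≈ 418 kJ/mol

Let D be the C-H bond energy.
Σ(broken) = 4×D + 1×627 + 1×420 = 1047 + 4D
Σ(formed) = 1×340 + 6×D = 340 + 6D
ΔH = Σ(broken) − Σ(formed) = (1047 + 4D) − (340 + 6D) = +707 − 2D
Setting this equal to −129 kJ gives 2D = 836, so D = 418 kJ/mol.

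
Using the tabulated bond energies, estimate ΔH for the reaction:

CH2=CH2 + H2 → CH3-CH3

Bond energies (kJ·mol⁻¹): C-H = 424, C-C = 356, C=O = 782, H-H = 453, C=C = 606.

Bonds broken (reactants):
  C-H: 4 × 424 = 1696
  C=C: 1 × 606 = 606
  H-H: 1 × 453 = 453
  Σ(broken) = 2755 kJ
Bonds formed (products):
  C-C: 1 × 356 = 356
  C-H: 6 × 424 = 2544
  Σ(formed) = 2900 kJ
ΔH = Σ(broken) − Σ(formed) = 2755 − 2900 = −145 kJ

ΔH ≈ −145 kJ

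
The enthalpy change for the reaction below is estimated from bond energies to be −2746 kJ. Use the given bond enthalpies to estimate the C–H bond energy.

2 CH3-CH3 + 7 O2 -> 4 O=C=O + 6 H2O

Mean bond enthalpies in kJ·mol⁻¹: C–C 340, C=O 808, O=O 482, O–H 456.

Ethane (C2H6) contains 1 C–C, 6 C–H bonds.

Let D be the C–H bond energy.
Σ(broken) = 2×340 + 12×D + 7×482 = 4054 + 12D
Σ(formed) = 8×808 + 12×456 = 11936
ΔH = Σ(broken) − Σ(formed) = (4054 + 12D) − (11936) = −7882 + 12D
Setting this equal to −2746 kJ gives 12D = 5136, so D = 428 kJ/mol.

D(C–H) ≈ 428 kJ/mol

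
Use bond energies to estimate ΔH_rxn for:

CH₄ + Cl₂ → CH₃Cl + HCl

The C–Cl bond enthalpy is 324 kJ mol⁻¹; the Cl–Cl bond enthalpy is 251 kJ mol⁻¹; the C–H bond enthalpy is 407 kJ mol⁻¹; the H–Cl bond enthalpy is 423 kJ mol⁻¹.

ΔH ≈ −89 kJ

Bonds broken (reactants):
  C–H: 4 × 407 = 1628
  Cl–Cl: 1 × 251 = 251
  Σ(broken) = 1879 kJ
Bonds formed (products):
  C–Cl: 1 × 324 = 324
  C–H: 3 × 407 = 1221
  H–Cl: 1 × 423 = 423
  Σ(formed) = 1968 kJ
ΔH = Σ(broken) − Σ(formed) = 1879 − 1968 = −89 kJ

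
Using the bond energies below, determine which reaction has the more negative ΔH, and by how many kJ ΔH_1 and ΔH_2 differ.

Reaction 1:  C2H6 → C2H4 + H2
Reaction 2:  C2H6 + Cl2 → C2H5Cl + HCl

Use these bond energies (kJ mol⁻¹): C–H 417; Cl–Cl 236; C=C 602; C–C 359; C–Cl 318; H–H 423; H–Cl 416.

Reaction 2, by 249 kJ

Reaction 1:
  Bonds broken (reactants):
    C–C: 1 × 359 = 359
    C–H: 6 × 417 = 2502
    Σ(broken) = 2861 kJ
  Bonds formed (products):
    C–H: 4 × 417 = 1668
    C=C: 1 × 602 = 602
    H–H: 1 × 423 = 423
    Σ(formed) = 2693 kJ
  ΔH_1 = 2861 − 2693 = +168 kJ
Reaction 2:
  Bonds broken (reactants):
    C–C: 1 × 359 = 359
    C–H: 6 × 417 = 2502
    Cl–Cl: 1 × 236 = 236
    Σ(broken) = 3097 kJ
  Bonds formed (products):
    C–C: 1 × 359 = 359
    C–Cl: 1 × 318 = 318
    C–H: 5 × 417 = 2085
    H–Cl: 1 × 416 = 416
    Σ(formed) = 3178 kJ
  ΔH_2 = 3097 − 3178 = −81 kJ
ΔH_1 − ΔH_2 = +249 kJ, so reaction 2 has the more negative ΔH; |ΔH_1 − ΔH_2| = 249 kJ.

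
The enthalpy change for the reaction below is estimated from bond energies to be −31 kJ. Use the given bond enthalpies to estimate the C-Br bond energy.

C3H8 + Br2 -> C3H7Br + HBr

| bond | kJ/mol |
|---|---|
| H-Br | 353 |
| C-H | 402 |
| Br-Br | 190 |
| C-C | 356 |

Let D be the C-Br bond energy.
Σ(broken) = 1×190 + 2×356 + 8×402 = 4118
Σ(formed) = 1×D + 2×356 + 7×402 + 1×353 = 3879 + D
ΔH = Σ(broken) − Σ(formed) = (4118) − (3879 + D) = +239 − D
Setting this equal to −31 kJ gives D = 270 kJ/mol.

D(C-Br) ≈ 270 kJ/mol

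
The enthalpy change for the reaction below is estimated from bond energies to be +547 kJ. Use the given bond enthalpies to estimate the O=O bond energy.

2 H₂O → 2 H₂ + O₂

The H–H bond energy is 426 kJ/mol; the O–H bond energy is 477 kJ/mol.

D(O=O) ≈ 509 kJ/mol

Let D be the O=O bond energy.
Σ(broken) = 4×477 = 1908
Σ(formed) = 2×426 + 1×D = 852 + D
ΔH = Σ(broken) − Σ(formed) = (1908) − (852 + D) = +1056 − D
Setting this equal to +547 kJ gives D = 509 kJ/mol.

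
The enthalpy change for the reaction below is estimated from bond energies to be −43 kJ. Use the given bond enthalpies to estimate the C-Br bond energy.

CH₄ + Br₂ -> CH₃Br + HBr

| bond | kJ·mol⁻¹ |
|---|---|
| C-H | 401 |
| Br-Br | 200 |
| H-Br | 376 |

Let D be the C-Br bond energy.
Σ(broken) = 1×200 + 4×401 = 1804
Σ(formed) = 1×D + 3×401 + 1×376 = 1579 + D
ΔH = Σ(broken) − Σ(formed) = (1804) − (1579 + D) = +225 − D
Setting this equal to −43 kJ gives D = 268 kJ/mol.

D(C-Br) ≈ 268 kJ/mol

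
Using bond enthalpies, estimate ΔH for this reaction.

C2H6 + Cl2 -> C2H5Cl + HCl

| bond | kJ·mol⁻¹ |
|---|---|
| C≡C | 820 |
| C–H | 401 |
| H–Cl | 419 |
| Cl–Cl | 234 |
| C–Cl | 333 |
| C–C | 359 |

Bonds broken (reactants):
  C–C: 1 × 359 = 359
  C–H: 6 × 401 = 2406
  Cl–Cl: 1 × 234 = 234
  Σ(broken) = 2999 kJ
Bonds formed (products):
  C–C: 1 × 359 = 359
  C–Cl: 1 × 333 = 333
  C–H: 5 × 401 = 2005
  H–Cl: 1 × 419 = 419
  Σ(formed) = 3116 kJ
ΔH = Σ(broken) − Σ(formed) = 2999 − 3116 = −117 kJ

ΔH ≈ −117 kJ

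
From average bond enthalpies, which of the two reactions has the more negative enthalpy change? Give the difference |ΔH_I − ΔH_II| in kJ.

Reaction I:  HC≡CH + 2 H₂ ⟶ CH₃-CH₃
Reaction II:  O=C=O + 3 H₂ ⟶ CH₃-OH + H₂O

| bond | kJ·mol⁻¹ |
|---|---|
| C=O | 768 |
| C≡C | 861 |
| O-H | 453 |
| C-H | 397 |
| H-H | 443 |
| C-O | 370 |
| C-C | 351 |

Reaction I, by 137 kJ

Reaction I:
  Bonds broken (reactants):
    C≡C: 1 × 861 = 861
    C-H: 2 × 397 = 794
    H-H: 2 × 443 = 886
    Σ(broken) = 2541 kJ
  Bonds formed (products):
    C-C: 1 × 351 = 351
    C-H: 6 × 397 = 2382
    Σ(formed) = 2733 kJ
  ΔH_I = 2541 − 2733 = −192 kJ
Reaction II:
  Bonds broken (reactants):
    C=O: 2 × 768 = 1536
    H-H: 3 × 443 = 1329
    Σ(broken) = 2865 kJ
  Bonds formed (products):
    C-H: 3 × 397 = 1191
    C-O: 1 × 370 = 370
    O-H: 3 × 453 = 1359
    Σ(formed) = 2920 kJ
  ΔH_II = 2865 − 2920 = −55 kJ
ΔH_I − ΔH_II = −137 kJ, so reaction I has the more negative ΔH; |ΔH_I − ΔH_II| = 137 kJ.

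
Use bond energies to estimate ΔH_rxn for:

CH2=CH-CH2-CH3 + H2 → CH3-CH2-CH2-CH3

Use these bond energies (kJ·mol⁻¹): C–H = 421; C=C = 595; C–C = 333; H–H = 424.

Bonds broken (reactants):
  C–C: 2 × 333 = 666
  C–H: 8 × 421 = 3368
  C=C: 1 × 595 = 595
  H–H: 1 × 424 = 424
  Σ(broken) = 5053 kJ
Bonds formed (products):
  C–C: 3 × 333 = 999
  C–H: 10 × 421 = 4210
  Σ(formed) = 5209 kJ
ΔH = Σ(broken) − Σ(formed) = 5053 − 5209 = −156 kJ

ΔH ≈ −156 kJ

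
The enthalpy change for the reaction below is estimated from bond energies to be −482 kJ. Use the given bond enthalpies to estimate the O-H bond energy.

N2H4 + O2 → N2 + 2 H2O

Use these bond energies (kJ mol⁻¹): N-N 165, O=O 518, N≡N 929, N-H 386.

D(O-H) ≈ 445 kJ/mol

Let D be the O-H bond energy.
Σ(broken) = 4×386 + 1×165 + 1×518 = 2227
Σ(formed) = 1×929 + 4×D = 929 + 4D
ΔH = Σ(broken) − Σ(formed) = (2227) − (929 + 4D) = +1298 − 4D
Setting this equal to −482 kJ gives 4D = 1780, so D = 445 kJ/mol.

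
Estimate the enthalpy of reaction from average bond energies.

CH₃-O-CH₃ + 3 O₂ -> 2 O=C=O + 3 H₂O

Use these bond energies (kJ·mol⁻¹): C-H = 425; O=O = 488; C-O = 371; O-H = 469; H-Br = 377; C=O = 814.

Bonds broken (reactants):
  C-H: 6 × 425 = 2550
  C-O: 2 × 371 = 742
  O=O: 3 × 488 = 1464
  Σ(broken) = 4756 kJ
Bonds formed (products):
  C=O: 4 × 814 = 3256
  O-H: 6 × 469 = 2814
  Σ(formed) = 6070 kJ
ΔH = Σ(broken) − Σ(formed) = 4756 − 6070 = −1314 kJ

ΔH ≈ −1314 kJ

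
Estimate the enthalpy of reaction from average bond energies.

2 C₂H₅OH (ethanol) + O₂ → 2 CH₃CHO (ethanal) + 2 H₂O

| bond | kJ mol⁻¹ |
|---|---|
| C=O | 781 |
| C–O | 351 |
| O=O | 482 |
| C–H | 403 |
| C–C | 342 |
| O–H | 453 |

Bonds broken (reactants):
  C–C: 2 × 342 = 684
  C–H: 10 × 403 = 4030
  C–O: 2 × 351 = 702
  O–H: 2 × 453 = 906
  O=O: 1 × 482 = 482
  Σ(broken) = 6804 kJ
Bonds formed (products):
  C–C: 2 × 342 = 684
  C–H: 8 × 403 = 3224
  C=O: 2 × 781 = 1562
  O–H: 4 × 453 = 1812
  Σ(formed) = 7282 kJ
ΔH = Σ(broken) − Σ(formed) = 6804 − 7282 = −478 kJ

ΔH ≈ −478 kJ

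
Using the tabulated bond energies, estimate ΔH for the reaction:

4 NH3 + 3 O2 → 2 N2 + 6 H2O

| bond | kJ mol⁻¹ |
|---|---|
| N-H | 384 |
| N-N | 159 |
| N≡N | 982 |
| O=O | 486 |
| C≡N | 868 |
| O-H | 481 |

ΔH ≈ −1670 kJ

Bonds broken (reactants):
  N-H: 12 × 384 = 4608
  O=O: 3 × 486 = 1458
  Σ(broken) = 6066 kJ
Bonds formed (products):
  N≡N: 2 × 982 = 1964
  O-H: 12 × 481 = 5772
  Σ(formed) = 7736 kJ
ΔH = Σ(broken) − Σ(formed) = 6066 − 7736 = −1670 kJ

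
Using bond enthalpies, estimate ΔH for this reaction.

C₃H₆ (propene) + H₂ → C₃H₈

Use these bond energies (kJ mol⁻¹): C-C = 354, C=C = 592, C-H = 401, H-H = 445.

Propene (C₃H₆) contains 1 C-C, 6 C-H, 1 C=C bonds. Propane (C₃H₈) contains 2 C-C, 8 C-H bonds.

Bonds broken (reactants):
  C-C: 1 × 354 = 354
  C-H: 6 × 401 = 2406
  C=C: 1 × 592 = 592
  H-H: 1 × 445 = 445
  Σ(broken) = 3797 kJ
Bonds formed (products):
  C-C: 2 × 354 = 708
  C-H: 8 × 401 = 3208
  Σ(formed) = 3916 kJ
ΔH = Σ(broken) − Σ(formed) = 3797 − 3916 = −119 kJ

ΔH ≈ −119 kJ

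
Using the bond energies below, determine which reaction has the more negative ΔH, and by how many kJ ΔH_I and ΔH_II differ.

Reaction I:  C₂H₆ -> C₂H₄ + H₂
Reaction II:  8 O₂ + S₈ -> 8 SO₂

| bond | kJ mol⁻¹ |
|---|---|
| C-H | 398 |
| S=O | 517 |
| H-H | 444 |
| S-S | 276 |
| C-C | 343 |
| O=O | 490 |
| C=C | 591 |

Reaction II, by 2248 kJ

Reaction I:
  Bonds broken (reactants):
    C-C: 1 × 343 = 343
    C-H: 6 × 398 = 2388
    Σ(broken) = 2731 kJ
  Bonds formed (products):
    C-H: 4 × 398 = 1592
    C=C: 1 × 591 = 591
    H-H: 1 × 444 = 444
    Σ(formed) = 2627 kJ
  ΔH_I = 2731 − 2627 = +104 kJ
Reaction II:
  Bonds broken (reactants):
    O=O: 8 × 490 = 3920
    S-S: 8 × 276 = 2208
    Σ(broken) = 6128 kJ
  Bonds formed (products):
    S=O: 16 × 517 = 8272
    Σ(formed) = 8272 kJ
  ΔH_II = 6128 − 8272 = −2144 kJ
ΔH_I − ΔH_II = +2248 kJ, so reaction II has the more negative ΔH; |ΔH_I − ΔH_II| = 2248 kJ.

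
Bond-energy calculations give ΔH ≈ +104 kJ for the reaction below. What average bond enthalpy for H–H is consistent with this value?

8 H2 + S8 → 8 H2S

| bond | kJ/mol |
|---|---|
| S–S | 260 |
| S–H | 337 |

D(H–H) ≈ 427 kJ/mol

Let D be the H–H bond energy.
Σ(broken) = 8×D + 8×260 = 2080 + 8D
Σ(formed) = 16×337 = 5392
ΔH = Σ(broken) − Σ(formed) = (2080 + 8D) − (5392) = −3312 + 8D
Setting this equal to +104 kJ gives 8D = 3416, so D = 427 kJ/mol.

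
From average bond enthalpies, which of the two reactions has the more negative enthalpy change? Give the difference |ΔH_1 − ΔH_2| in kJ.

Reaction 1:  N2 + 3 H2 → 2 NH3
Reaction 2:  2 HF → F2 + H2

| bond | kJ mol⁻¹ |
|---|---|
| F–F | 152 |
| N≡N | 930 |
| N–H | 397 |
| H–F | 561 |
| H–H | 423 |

Reaction 1, by 730 kJ

Reaction 1:
  Bonds broken (reactants):
    H–H: 3 × 423 = 1269
    N≡N: 1 × 930 = 930
    Σ(broken) = 2199 kJ
  Bonds formed (products):
    N–H: 6 × 397 = 2382
    Σ(formed) = 2382 kJ
  ΔH_1 = 2199 − 2382 = −183 kJ
Reaction 2:
  Bonds broken (reactants):
    H–F: 2 × 561 = 1122
    Σ(broken) = 1122 kJ
  Bonds formed (products):
    F–F: 1 × 152 = 152
    H–H: 1 × 423 = 423
    Σ(formed) = 575 kJ
  ΔH_2 = 1122 − 575 = +547 kJ
ΔH_1 − ΔH_2 = −730 kJ, so reaction 1 has the more negative ΔH; |ΔH_1 − ΔH_2| = 730 kJ.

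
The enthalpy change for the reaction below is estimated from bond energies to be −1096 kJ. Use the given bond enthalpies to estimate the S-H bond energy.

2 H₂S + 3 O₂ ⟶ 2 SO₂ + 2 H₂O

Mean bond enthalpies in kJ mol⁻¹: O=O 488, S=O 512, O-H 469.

D(S-H) ≈ 341 kJ/mol

Let D be the S-H bond energy.
Σ(broken) = 3×488 + 4×D = 1464 + 4D
Σ(formed) = 4×469 + 4×512 = 3924
ΔH = Σ(broken) − Σ(formed) = (1464 + 4D) − (3924) = −2460 + 4D
Setting this equal to −1096 kJ gives 4D = 1364, so D = 341 kJ/mol.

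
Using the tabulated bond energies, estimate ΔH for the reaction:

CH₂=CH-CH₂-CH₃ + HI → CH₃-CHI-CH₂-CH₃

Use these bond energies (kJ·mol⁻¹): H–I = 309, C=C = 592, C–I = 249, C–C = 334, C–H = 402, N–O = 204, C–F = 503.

ΔH ≈ −84 kJ

Bonds broken (reactants):
  C–C: 2 × 334 = 668
  C–H: 8 × 402 = 3216
  C=C: 1 × 592 = 592
  H–I: 1 × 309 = 309
  Σ(broken) = 4785 kJ
Bonds formed (products):
  C–C: 3 × 334 = 1002
  C–H: 9 × 402 = 3618
  C–I: 1 × 249 = 249
  Σ(formed) = 4869 kJ
ΔH = Σ(broken) − Σ(formed) = 4785 − 4869 = −84 kJ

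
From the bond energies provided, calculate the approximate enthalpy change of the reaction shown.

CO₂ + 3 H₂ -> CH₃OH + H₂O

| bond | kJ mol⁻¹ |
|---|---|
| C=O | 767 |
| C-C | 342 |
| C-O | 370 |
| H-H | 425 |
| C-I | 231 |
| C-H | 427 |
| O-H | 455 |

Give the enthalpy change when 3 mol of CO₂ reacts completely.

ΔH = −621 kJ

Bonds broken (reactants):
  C=O: 2 × 767 = 1534
  H-H: 3 × 425 = 1275
  Σ(broken) = 2809 kJ
Bonds formed (products):
  C-H: 3 × 427 = 1281
  C-O: 1 × 370 = 370
  O-H: 3 × 455 = 1365
  Σ(formed) = 3016 kJ
ΔH = Σ(broken) − Σ(formed) = 2809 − 3016 = −207 kJ
For 3× the reaction as written: 3 × (−207) = −621 kJ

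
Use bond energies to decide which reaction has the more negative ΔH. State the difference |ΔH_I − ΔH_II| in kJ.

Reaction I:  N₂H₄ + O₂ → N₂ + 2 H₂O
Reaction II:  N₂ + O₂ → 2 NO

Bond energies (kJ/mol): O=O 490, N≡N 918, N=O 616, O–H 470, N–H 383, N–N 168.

Reaction I, by 784 kJ

Reaction I:
  Bonds broken (reactants):
    N–H: 4 × 383 = 1532
    N–N: 1 × 168 = 168
    O=O: 1 × 490 = 490
    Σ(broken) = 2190 kJ
  Bonds formed (products):
    N≡N: 1 × 918 = 918
    O–H: 4 × 470 = 1880
    Σ(formed) = 2798 kJ
  ΔH_I = 2190 − 2798 = −608 kJ
Reaction II:
  Bonds broken (reactants):
    N≡N: 1 × 918 = 918
    O=O: 1 × 490 = 490
    Σ(broken) = 1408 kJ
  Bonds formed (products):
    N=O: 2 × 616 = 1232
    Σ(formed) = 1232 kJ
  ΔH_II = 1408 − 1232 = +176 kJ
ΔH_I − ΔH_II = −784 kJ, so reaction I has the more negative ΔH; |ΔH_I − ΔH_II| = 784 kJ.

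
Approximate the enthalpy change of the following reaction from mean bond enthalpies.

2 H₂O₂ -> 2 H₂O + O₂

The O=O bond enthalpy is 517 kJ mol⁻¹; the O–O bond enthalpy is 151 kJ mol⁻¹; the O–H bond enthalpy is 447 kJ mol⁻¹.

ΔH ≈ −215 kJ

Bonds broken (reactants):
  O–H: 4 × 447 = 1788
  O–O: 2 × 151 = 302
  Σ(broken) = 2090 kJ
Bonds formed (products):
  O–H: 4 × 447 = 1788
  O=O: 1 × 517 = 517
  Σ(formed) = 2305 kJ
ΔH = Σ(broken) − Σ(formed) = 2090 − 2305 = −215 kJ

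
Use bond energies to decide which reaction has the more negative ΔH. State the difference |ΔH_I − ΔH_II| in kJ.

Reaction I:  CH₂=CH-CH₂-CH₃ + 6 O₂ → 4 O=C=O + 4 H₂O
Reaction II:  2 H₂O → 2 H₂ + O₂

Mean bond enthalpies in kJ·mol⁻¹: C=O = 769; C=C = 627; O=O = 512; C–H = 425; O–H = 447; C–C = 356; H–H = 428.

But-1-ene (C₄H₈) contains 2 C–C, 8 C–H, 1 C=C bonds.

Reaction I:
  Bonds broken (reactants):
    C–C: 2 × 356 = 712
    C–H: 8 × 425 = 3400
    C=C: 1 × 627 = 627
    O=O: 6 × 512 = 3072
    Σ(broken) = 7811 kJ
  Bonds formed (products):
    C=O: 8 × 769 = 6152
    O–H: 8 × 447 = 3576
    Σ(formed) = 9728 kJ
  ΔH_I = 7811 − 9728 = −1917 kJ
Reaction II:
  Bonds broken (reactants):
    O–H: 4 × 447 = 1788
    Σ(broken) = 1788 kJ
  Bonds formed (products):
    H–H: 2 × 428 = 856
    O=O: 1 × 512 = 512
    Σ(formed) = 1368 kJ
  ΔH_II = 1788 − 1368 = +420 kJ
ΔH_I − ΔH_II = −2337 kJ, so reaction I has the more negative ΔH; |ΔH_I − ΔH_II| = 2337 kJ.

Reaction I, by 2337 kJ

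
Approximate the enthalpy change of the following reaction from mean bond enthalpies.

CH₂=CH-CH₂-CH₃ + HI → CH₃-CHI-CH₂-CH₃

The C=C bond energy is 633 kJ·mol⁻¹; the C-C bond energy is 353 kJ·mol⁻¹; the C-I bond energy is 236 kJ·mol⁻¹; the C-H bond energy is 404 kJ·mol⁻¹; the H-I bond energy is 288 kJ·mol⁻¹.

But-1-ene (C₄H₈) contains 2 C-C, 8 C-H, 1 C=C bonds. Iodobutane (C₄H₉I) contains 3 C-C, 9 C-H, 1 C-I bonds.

Bonds broken (reactants):
  C-C: 2 × 353 = 706
  C-H: 8 × 404 = 3232
  C=C: 1 × 633 = 633
  H-I: 1 × 288 = 288
  Σ(broken) = 4859 kJ
Bonds formed (products):
  C-C: 3 × 353 = 1059
  C-H: 9 × 404 = 3636
  C-I: 1 × 236 = 236
  Σ(formed) = 4931 kJ
ΔH = Σ(broken) − Σ(formed) = 4859 − 4931 = −72 kJ

ΔH ≈ −72 kJ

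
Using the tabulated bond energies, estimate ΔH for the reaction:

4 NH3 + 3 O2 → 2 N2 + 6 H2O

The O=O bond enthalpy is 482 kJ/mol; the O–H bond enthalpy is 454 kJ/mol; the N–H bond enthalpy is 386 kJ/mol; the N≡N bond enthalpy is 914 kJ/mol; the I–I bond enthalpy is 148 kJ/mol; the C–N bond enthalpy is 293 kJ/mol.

ΔH ≈ −1198 kJ

Bonds broken (reactants):
  N–H: 12 × 386 = 4632
  O=O: 3 × 482 = 1446
  Σ(broken) = 6078 kJ
Bonds formed (products):
  N≡N: 2 × 914 = 1828
  O–H: 12 × 454 = 5448
  Σ(formed) = 7276 kJ
ΔH = Σ(broken) − Σ(formed) = 6078 − 7276 = −1198 kJ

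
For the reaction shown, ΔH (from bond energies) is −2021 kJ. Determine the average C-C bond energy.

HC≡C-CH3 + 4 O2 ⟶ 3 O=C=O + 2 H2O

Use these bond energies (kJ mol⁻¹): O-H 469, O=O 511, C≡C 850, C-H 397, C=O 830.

Let D be the C-C bond energy.
Σ(broken) = 1×850 + 1×D + 4×397 + 4×511 = 4482 + D
Σ(formed) = 6×830 + 4×469 = 6856
ΔH = Σ(broken) − Σ(formed) = (4482 + D) − (6856) = −2374 + D
Setting this equal to −2021 kJ gives D = 353 kJ/mol.

D(C-C) ≈ 353 kJ/mol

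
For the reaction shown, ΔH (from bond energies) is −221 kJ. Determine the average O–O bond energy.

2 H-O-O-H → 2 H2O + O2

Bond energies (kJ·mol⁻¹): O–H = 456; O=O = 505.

Let D be the O–O bond energy.
Σ(broken) = 4×456 + 2×D = 1824 + 2D
Σ(formed) = 4×456 + 1×505 = 2329
ΔH = Σ(broken) − Σ(formed) = (1824 + 2D) − (2329) = −505 + 2D
Setting this equal to −221 kJ gives 2D = 284, so D = 142 kJ/mol.

D(O–O) ≈ 142 kJ/mol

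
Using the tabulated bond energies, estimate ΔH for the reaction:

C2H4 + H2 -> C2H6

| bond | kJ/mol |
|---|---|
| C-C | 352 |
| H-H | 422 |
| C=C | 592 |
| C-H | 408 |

ΔH ≈ −154 kJ

Bonds broken (reactants):
  C-H: 4 × 408 = 1632
  C=C: 1 × 592 = 592
  H-H: 1 × 422 = 422
  Σ(broken) = 2646 kJ
Bonds formed (products):
  C-C: 1 × 352 = 352
  C-H: 6 × 408 = 2448
  Σ(formed) = 2800 kJ
ΔH = Σ(broken) − Σ(formed) = 2646 − 2800 = −154 kJ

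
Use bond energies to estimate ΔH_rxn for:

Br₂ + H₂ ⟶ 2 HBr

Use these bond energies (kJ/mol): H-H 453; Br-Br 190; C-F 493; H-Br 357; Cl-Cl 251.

ΔH ≈ −71 kJ

Bonds broken (reactants):
  Br-Br: 1 × 190 = 190
  H-H: 1 × 453 = 453
  Σ(broken) = 643 kJ
Bonds formed (products):
  H-Br: 2 × 357 = 714
  Σ(formed) = 714 kJ
ΔH = Σ(broken) − Σ(formed) = 643 − 714 = −71 kJ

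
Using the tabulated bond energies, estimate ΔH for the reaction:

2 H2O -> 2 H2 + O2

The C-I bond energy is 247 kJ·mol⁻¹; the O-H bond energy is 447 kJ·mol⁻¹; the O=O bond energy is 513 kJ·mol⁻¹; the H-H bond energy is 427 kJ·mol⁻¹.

Bonds broken (reactants):
  O-H: 4 × 447 = 1788
  Σ(broken) = 1788 kJ
Bonds formed (products):
  H-H: 2 × 427 = 854
  O=O: 1 × 513 = 513
  Σ(formed) = 1367 kJ
ΔH = Σ(broken) − Σ(formed) = 1788 − 1367 = +421 kJ

ΔH ≈ +421 kJ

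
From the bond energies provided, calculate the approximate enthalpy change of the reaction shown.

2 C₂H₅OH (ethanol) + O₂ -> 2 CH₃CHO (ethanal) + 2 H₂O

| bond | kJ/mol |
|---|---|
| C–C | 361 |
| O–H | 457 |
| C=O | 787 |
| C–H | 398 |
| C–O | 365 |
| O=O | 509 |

ΔH ≈ −453 kJ

Bonds broken (reactants):
  C–C: 2 × 361 = 722
  C–H: 10 × 398 = 3980
  C–O: 2 × 365 = 730
  O–H: 2 × 457 = 914
  O=O: 1 × 509 = 509
  Σ(broken) = 6855 kJ
Bonds formed (products):
  C–C: 2 × 361 = 722
  C–H: 8 × 398 = 3184
  C=O: 2 × 787 = 1574
  O–H: 4 × 457 = 1828
  Σ(formed) = 7308 kJ
ΔH = Σ(broken) − Σ(formed) = 6855 − 7308 = −453 kJ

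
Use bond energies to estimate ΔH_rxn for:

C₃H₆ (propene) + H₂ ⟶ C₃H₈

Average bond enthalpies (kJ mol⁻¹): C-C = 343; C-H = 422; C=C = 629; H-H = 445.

ΔH ≈ −113 kJ

Bonds broken (reactants):
  C-C: 1 × 343 = 343
  C-H: 6 × 422 = 2532
  C=C: 1 × 629 = 629
  H-H: 1 × 445 = 445
  Σ(broken) = 3949 kJ
Bonds formed (products):
  C-C: 2 × 343 = 686
  C-H: 8 × 422 = 3376
  Σ(formed) = 4062 kJ
ΔH = Σ(broken) − Σ(formed) = 3949 − 4062 = −113 kJ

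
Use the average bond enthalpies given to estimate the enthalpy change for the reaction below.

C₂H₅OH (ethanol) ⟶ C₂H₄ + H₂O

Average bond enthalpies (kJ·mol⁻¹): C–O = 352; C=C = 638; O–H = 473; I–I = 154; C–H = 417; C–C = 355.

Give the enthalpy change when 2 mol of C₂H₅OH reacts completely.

ΔH = +26 kJ

Bonds broken (reactants):
  C–C: 1 × 355 = 355
  C–H: 5 × 417 = 2085
  C–O: 1 × 352 = 352
  O–H: 1 × 473 = 473
  Σ(broken) = 3265 kJ
Bonds formed (products):
  C–H: 4 × 417 = 1668
  C=C: 1 × 638 = 638
  O–H: 2 × 473 = 946
  Σ(formed) = 3252 kJ
ΔH = Σ(broken) − Σ(formed) = 3265 − 3252 = +13 kJ
For 2× the reaction as written: 2 × (+13) = +26 kJ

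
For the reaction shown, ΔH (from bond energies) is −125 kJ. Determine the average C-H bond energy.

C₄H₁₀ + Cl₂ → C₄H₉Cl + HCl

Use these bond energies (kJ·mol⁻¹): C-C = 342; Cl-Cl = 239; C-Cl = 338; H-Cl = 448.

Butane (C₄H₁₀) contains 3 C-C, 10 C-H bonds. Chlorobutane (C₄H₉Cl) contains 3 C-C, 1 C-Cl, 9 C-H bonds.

Let D be the C-H bond energy.
Σ(broken) = 3×342 + 10×D + 1×239 = 1265 + 10D
Σ(formed) = 3×342 + 1×338 + 9×D + 1×448 = 1812 + 9D
ΔH = Σ(broken) − Σ(formed) = (1265 + 10D) − (1812 + 9D) = −547 + D
Setting this equal to −125 kJ gives D = 422 kJ/mol.

D(C-H) ≈ 422 kJ/mol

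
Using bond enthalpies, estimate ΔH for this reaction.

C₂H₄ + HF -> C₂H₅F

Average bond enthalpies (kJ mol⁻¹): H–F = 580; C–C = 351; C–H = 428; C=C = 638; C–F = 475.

ΔH ≈ −36 kJ

Bonds broken (reactants):
  C–H: 4 × 428 = 1712
  C=C: 1 × 638 = 638
  H–F: 1 × 580 = 580
  Σ(broken) = 2930 kJ
Bonds formed (products):
  C–C: 1 × 351 = 351
  C–F: 1 × 475 = 475
  C–H: 5 × 428 = 2140
  Σ(formed) = 2966 kJ
ΔH = Σ(broken) − Σ(formed) = 2930 − 2966 = −36 kJ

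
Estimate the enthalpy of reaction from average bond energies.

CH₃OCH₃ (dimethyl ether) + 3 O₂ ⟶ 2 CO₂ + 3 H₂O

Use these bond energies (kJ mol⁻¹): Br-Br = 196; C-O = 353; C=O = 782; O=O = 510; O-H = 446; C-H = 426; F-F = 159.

Bonds broken (reactants):
  C-H: 6 × 426 = 2556
  C-O: 2 × 353 = 706
  O=O: 3 × 510 = 1530
  Σ(broken) = 4792 kJ
Bonds formed (products):
  C=O: 4 × 782 = 3128
  O-H: 6 × 446 = 2676
  Σ(formed) = 5804 kJ
ΔH = Σ(broken) − Σ(formed) = 4792 − 5804 = −1012 kJ

ΔH ≈ −1012 kJ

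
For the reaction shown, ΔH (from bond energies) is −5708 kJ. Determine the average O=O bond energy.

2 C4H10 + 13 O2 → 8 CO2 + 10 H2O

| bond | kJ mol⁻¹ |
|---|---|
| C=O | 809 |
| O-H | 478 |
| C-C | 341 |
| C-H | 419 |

D(O=O) ≈ 490 kJ/mol

Let D be the O=O bond energy.
Σ(broken) = 6×341 + 20×419 + 13×D = 10426 + 13D
Σ(formed) = 16×809 + 20×478 = 22504
ΔH = Σ(broken) − Σ(formed) = (10426 + 13D) − (22504) = −12078 + 13D
Setting this equal to −5708 kJ gives 13D = 6370, so D = 490 kJ/mol.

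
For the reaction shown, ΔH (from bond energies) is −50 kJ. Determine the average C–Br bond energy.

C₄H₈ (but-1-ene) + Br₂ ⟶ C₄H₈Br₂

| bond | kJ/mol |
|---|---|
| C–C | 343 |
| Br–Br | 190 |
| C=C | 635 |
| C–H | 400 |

D(C–Br) ≈ 266 kJ/mol

Let D be the C–Br bond energy.
Σ(broken) = 1×190 + 2×343 + 8×400 + 1×635 = 4711
Σ(formed) = 2×D + 3×343 + 8×400 = 4229 + 2D
ΔH = Σ(broken) − Σ(formed) = (4711) − (4229 + 2D) = +482 − 2D
Setting this equal to −50 kJ gives 2D = 532, so D = 266 kJ/mol.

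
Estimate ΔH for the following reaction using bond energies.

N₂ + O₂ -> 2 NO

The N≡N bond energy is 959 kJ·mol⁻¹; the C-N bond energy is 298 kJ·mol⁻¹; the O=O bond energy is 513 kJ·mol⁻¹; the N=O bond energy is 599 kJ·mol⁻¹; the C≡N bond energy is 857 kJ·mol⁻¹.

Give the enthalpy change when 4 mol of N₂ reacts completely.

Bonds broken (reactants):
  N≡N: 1 × 959 = 959
  O=O: 1 × 513 = 513
  Σ(broken) = 1472 kJ
Bonds formed (products):
  N=O: 2 × 599 = 1198
  Σ(formed) = 1198 kJ
ΔH = Σ(broken) − Σ(formed) = 1472 − 1198 = +274 kJ
For 4× the reaction as written: 4 × (+274) = +1096 kJ

ΔH = +1096 kJ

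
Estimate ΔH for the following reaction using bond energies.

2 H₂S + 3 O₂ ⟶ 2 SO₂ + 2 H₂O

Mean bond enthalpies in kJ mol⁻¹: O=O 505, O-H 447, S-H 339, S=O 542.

Bonds broken (reactants):
  O=O: 3 × 505 = 1515
  S-H: 4 × 339 = 1356
  Σ(broken) = 2871 kJ
Bonds formed (products):
  O-H: 4 × 447 = 1788
  S=O: 4 × 542 = 2168
  Σ(formed) = 3956 kJ
ΔH = Σ(broken) − Σ(formed) = 2871 − 3956 = −1085 kJ

ΔH ≈ −1085 kJ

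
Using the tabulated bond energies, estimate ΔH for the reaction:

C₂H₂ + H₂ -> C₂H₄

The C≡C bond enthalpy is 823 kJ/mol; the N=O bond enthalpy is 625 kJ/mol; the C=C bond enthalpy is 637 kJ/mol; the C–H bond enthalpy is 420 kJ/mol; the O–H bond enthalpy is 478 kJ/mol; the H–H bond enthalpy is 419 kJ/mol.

ΔH ≈ −235 kJ

Bonds broken (reactants):
  C≡C: 1 × 823 = 823
  C–H: 2 × 420 = 840
  H–H: 1 × 419 = 419
  Σ(broken) = 2082 kJ
Bonds formed (products):
  C–H: 4 × 420 = 1680
  C=C: 1 × 637 = 637
  Σ(formed) = 2317 kJ
ΔH = Σ(broken) − Σ(formed) = 2082 − 2317 = −235 kJ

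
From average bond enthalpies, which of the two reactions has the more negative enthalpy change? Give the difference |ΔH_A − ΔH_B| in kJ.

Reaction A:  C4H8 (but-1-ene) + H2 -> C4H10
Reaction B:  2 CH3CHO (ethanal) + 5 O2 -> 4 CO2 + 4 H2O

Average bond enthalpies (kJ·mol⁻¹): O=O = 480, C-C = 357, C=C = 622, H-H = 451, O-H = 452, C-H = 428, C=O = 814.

Reaction B, by 1822 kJ

Reaction A:
  Bonds broken (reactants):
    C-C: 2 × 357 = 714
    C-H: 8 × 428 = 3424
    C=C: 1 × 622 = 622
    H-H: 1 × 451 = 451
    Σ(broken) = 5211 kJ
  Bonds formed (products):
    C-C: 3 × 357 = 1071
    C-H: 10 × 428 = 4280
    Σ(formed) = 5351 kJ
  ΔH_A = 5211 − 5351 = −140 kJ
Reaction B:
  Bonds broken (reactants):
    C-C: 2 × 357 = 714
    C-H: 8 × 428 = 3424
    C=O: 2 × 814 = 1628
    O=O: 5 × 480 = 2400
    Σ(broken) = 8166 kJ
  Bonds formed (products):
    C=O: 8 × 814 = 6512
    O-H: 8 × 452 = 3616
    Σ(formed) = 10128 kJ
  ΔH_B = 8166 − 10128 = −1962 kJ
ΔH_A − ΔH_B = +1822 kJ, so reaction B has the more negative ΔH; |ΔH_A − ΔH_B| = 1822 kJ.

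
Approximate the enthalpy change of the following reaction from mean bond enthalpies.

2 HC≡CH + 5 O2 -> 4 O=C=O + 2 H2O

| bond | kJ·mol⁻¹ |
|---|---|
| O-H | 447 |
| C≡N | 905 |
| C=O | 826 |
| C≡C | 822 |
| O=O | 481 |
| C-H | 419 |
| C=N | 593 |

Bonds broken (reactants):
  C≡C: 2 × 822 = 1644
  C-H: 4 × 419 = 1676
  O=O: 5 × 481 = 2405
  Σ(broken) = 5725 kJ
Bonds formed (products):
  C=O: 8 × 826 = 6608
  O-H: 4 × 447 = 1788
  Σ(formed) = 8396 kJ
ΔH = Σ(broken) − Σ(formed) = 5725 − 8396 = −2671 kJ

ΔH ≈ −2671 kJ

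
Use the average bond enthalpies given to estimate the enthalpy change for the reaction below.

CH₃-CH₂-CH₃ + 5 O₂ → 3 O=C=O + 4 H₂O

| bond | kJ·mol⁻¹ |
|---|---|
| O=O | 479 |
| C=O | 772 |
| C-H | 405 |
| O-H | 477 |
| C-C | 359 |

ΔH ≈ −2095 kJ

Bonds broken (reactants):
  C-C: 2 × 359 = 718
  C-H: 8 × 405 = 3240
  O=O: 5 × 479 = 2395
  Σ(broken) = 6353 kJ
Bonds formed (products):
  C=O: 6 × 772 = 4632
  O-H: 8 × 477 = 3816
  Σ(formed) = 8448 kJ
ΔH = Σ(broken) − Σ(formed) = 6353 − 8448 = −2095 kJ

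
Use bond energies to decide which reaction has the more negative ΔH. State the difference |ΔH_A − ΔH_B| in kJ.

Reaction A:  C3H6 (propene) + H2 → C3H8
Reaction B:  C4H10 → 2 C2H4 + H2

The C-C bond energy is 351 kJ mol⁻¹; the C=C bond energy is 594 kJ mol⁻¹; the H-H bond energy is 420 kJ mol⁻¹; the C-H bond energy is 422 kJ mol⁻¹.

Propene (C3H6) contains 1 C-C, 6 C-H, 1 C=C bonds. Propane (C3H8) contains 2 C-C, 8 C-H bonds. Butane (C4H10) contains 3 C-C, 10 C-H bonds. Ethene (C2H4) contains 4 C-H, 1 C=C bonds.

Reaction A, by 470 kJ

Reaction A:
  Bonds broken (reactants):
    C-C: 1 × 351 = 351
    C-H: 6 × 422 = 2532
    C=C: 1 × 594 = 594
    H-H: 1 × 420 = 420
    Σ(broken) = 3897 kJ
  Bonds formed (products):
    C-C: 2 × 351 = 702
    C-H: 8 × 422 = 3376
    Σ(formed) = 4078 kJ
  ΔH_A = 3897 − 4078 = −181 kJ
Reaction B:
  Bonds broken (reactants):
    C-C: 3 × 351 = 1053
    C-H: 10 × 422 = 4220
    Σ(broken) = 5273 kJ
  Bonds formed (products):
    C-H: 8 × 422 = 3376
    C=C: 2 × 594 = 1188
    H-H: 1 × 420 = 420
    Σ(formed) = 4984 kJ
  ΔH_B = 5273 − 4984 = +289 kJ
ΔH_A − ΔH_B = −470 kJ, so reaction A has the more negative ΔH; |ΔH_A − ΔH_B| = 470 kJ.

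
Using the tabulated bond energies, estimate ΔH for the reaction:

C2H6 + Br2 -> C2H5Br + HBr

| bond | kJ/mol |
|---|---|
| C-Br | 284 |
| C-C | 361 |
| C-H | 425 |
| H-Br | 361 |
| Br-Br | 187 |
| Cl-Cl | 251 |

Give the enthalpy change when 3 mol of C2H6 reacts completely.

Bonds broken (reactants):
  Br-Br: 1 × 187 = 187
  C-C: 1 × 361 = 361
  C-H: 6 × 425 = 2550
  Σ(broken) = 3098 kJ
Bonds formed (products):
  C-Br: 1 × 284 = 284
  C-C: 1 × 361 = 361
  C-H: 5 × 425 = 2125
  H-Br: 1 × 361 = 361
  Σ(formed) = 3131 kJ
ΔH = Σ(broken) − Σ(formed) = 3098 − 3131 = −33 kJ
For 3× the reaction as written: 3 × (−33) = −99 kJ

ΔH = −99 kJ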